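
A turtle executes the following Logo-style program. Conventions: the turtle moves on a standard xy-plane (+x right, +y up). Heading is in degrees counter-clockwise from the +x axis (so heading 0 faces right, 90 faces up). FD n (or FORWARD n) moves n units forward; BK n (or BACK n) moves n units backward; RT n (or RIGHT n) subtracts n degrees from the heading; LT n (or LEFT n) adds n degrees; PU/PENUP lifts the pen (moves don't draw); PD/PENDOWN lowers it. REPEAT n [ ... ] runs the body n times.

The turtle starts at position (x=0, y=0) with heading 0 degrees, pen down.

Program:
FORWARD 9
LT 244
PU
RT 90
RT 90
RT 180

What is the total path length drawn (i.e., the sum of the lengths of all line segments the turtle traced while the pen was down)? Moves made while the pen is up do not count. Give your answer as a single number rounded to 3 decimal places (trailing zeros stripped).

Answer: 9

Derivation:
Executing turtle program step by step:
Start: pos=(0,0), heading=0, pen down
FD 9: (0,0) -> (9,0) [heading=0, draw]
LT 244: heading 0 -> 244
PU: pen up
RT 90: heading 244 -> 154
RT 90: heading 154 -> 64
RT 180: heading 64 -> 244
Final: pos=(9,0), heading=244, 1 segment(s) drawn

Segment lengths:
  seg 1: (0,0) -> (9,0), length = 9
Total = 9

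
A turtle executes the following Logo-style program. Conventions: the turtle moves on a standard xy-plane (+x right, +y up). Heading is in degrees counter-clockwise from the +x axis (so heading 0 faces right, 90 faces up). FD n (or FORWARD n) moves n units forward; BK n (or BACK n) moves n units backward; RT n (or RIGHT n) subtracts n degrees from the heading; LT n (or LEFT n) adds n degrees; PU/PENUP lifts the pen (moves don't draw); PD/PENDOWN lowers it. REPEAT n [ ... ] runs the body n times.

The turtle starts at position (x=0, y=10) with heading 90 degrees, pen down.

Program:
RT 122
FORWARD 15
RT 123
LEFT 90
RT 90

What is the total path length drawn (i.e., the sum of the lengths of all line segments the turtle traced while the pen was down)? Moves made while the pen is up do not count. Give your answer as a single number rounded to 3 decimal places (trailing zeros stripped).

Answer: 15

Derivation:
Executing turtle program step by step:
Start: pos=(0,10), heading=90, pen down
RT 122: heading 90 -> 328
FD 15: (0,10) -> (12.721,2.051) [heading=328, draw]
RT 123: heading 328 -> 205
LT 90: heading 205 -> 295
RT 90: heading 295 -> 205
Final: pos=(12.721,2.051), heading=205, 1 segment(s) drawn

Segment lengths:
  seg 1: (0,10) -> (12.721,2.051), length = 15
Total = 15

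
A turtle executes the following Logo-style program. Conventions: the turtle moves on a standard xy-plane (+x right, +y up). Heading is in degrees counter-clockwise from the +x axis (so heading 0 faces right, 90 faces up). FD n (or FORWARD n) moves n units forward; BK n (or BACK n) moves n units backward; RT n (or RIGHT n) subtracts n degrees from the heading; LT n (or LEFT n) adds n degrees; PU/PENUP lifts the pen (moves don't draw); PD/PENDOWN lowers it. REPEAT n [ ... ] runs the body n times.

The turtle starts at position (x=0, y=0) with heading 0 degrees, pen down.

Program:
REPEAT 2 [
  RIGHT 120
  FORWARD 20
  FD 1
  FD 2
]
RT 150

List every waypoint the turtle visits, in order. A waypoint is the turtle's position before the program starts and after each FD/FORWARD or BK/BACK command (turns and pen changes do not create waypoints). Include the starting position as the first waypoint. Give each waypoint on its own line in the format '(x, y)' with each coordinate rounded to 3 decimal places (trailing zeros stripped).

Answer: (0, 0)
(-10, -17.321)
(-10.5, -18.187)
(-11.5, -19.919)
(-21.5, -2.598)
(-22, -1.732)
(-23, 0)

Derivation:
Executing turtle program step by step:
Start: pos=(0,0), heading=0, pen down
REPEAT 2 [
  -- iteration 1/2 --
  RT 120: heading 0 -> 240
  FD 20: (0,0) -> (-10,-17.321) [heading=240, draw]
  FD 1: (-10,-17.321) -> (-10.5,-18.187) [heading=240, draw]
  FD 2: (-10.5,-18.187) -> (-11.5,-19.919) [heading=240, draw]
  -- iteration 2/2 --
  RT 120: heading 240 -> 120
  FD 20: (-11.5,-19.919) -> (-21.5,-2.598) [heading=120, draw]
  FD 1: (-21.5,-2.598) -> (-22,-1.732) [heading=120, draw]
  FD 2: (-22,-1.732) -> (-23,0) [heading=120, draw]
]
RT 150: heading 120 -> 330
Final: pos=(-23,0), heading=330, 6 segment(s) drawn
Waypoints (7 total):
(0, 0)
(-10, -17.321)
(-10.5, -18.187)
(-11.5, -19.919)
(-21.5, -2.598)
(-22, -1.732)
(-23, 0)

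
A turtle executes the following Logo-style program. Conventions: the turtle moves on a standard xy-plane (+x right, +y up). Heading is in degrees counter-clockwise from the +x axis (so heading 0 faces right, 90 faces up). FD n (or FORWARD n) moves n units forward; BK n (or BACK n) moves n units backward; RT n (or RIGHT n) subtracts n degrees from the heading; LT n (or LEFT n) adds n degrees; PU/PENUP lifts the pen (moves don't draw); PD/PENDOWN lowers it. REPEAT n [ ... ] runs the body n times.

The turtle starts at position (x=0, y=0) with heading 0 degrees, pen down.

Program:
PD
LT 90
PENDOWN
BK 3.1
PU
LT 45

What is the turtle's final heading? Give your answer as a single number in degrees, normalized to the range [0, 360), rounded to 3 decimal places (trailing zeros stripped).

Answer: 135

Derivation:
Executing turtle program step by step:
Start: pos=(0,0), heading=0, pen down
PD: pen down
LT 90: heading 0 -> 90
PD: pen down
BK 3.1: (0,0) -> (0,-3.1) [heading=90, draw]
PU: pen up
LT 45: heading 90 -> 135
Final: pos=(0,-3.1), heading=135, 1 segment(s) drawn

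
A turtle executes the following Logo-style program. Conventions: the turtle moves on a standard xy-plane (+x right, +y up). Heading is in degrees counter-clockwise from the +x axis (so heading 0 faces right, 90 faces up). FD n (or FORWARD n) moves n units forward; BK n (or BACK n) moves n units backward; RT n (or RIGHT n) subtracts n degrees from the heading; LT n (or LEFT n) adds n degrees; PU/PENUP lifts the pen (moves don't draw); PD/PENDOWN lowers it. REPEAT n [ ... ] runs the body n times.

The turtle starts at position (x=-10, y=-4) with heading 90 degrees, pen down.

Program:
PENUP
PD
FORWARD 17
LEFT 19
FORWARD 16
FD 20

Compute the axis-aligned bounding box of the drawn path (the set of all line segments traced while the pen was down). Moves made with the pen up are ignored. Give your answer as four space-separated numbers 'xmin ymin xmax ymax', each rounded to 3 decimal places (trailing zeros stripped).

Executing turtle program step by step:
Start: pos=(-10,-4), heading=90, pen down
PU: pen up
PD: pen down
FD 17: (-10,-4) -> (-10,13) [heading=90, draw]
LT 19: heading 90 -> 109
FD 16: (-10,13) -> (-15.209,28.128) [heading=109, draw]
FD 20: (-15.209,28.128) -> (-21.72,47.039) [heading=109, draw]
Final: pos=(-21.72,47.039), heading=109, 3 segment(s) drawn

Segment endpoints: x in {-21.72, -15.209, -10, -10}, y in {-4, 13, 28.128, 47.039}
xmin=-21.72, ymin=-4, xmax=-10, ymax=47.039

Answer: -21.72 -4 -10 47.039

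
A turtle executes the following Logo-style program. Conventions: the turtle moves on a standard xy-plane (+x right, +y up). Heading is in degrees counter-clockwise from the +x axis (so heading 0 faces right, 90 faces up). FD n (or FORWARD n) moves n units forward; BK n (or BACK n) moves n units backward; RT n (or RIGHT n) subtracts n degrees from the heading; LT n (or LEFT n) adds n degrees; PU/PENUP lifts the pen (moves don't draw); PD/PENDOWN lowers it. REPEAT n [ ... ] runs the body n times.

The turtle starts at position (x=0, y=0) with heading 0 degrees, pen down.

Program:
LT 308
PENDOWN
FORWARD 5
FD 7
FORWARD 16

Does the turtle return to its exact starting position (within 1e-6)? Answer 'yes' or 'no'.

Answer: no

Derivation:
Executing turtle program step by step:
Start: pos=(0,0), heading=0, pen down
LT 308: heading 0 -> 308
PD: pen down
FD 5: (0,0) -> (3.078,-3.94) [heading=308, draw]
FD 7: (3.078,-3.94) -> (7.388,-9.456) [heading=308, draw]
FD 16: (7.388,-9.456) -> (17.239,-22.064) [heading=308, draw]
Final: pos=(17.239,-22.064), heading=308, 3 segment(s) drawn

Start position: (0, 0)
Final position: (17.239, -22.064)
Distance = 28; >= 1e-6 -> NOT closed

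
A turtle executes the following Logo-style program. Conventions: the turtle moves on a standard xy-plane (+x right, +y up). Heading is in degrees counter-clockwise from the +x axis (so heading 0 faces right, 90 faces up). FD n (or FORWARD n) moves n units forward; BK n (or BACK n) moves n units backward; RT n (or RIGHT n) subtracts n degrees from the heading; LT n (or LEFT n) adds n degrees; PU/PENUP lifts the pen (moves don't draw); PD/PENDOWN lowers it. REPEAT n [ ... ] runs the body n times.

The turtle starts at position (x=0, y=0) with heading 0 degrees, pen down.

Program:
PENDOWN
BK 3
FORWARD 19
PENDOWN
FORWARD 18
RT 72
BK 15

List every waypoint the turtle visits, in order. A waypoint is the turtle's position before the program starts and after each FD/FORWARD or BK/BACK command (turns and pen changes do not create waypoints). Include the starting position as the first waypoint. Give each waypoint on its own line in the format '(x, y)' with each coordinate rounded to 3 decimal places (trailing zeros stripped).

Answer: (0, 0)
(-3, 0)
(16, 0)
(34, 0)
(29.365, 14.266)

Derivation:
Executing turtle program step by step:
Start: pos=(0,0), heading=0, pen down
PD: pen down
BK 3: (0,0) -> (-3,0) [heading=0, draw]
FD 19: (-3,0) -> (16,0) [heading=0, draw]
PD: pen down
FD 18: (16,0) -> (34,0) [heading=0, draw]
RT 72: heading 0 -> 288
BK 15: (34,0) -> (29.365,14.266) [heading=288, draw]
Final: pos=(29.365,14.266), heading=288, 4 segment(s) drawn
Waypoints (5 total):
(0, 0)
(-3, 0)
(16, 0)
(34, 0)
(29.365, 14.266)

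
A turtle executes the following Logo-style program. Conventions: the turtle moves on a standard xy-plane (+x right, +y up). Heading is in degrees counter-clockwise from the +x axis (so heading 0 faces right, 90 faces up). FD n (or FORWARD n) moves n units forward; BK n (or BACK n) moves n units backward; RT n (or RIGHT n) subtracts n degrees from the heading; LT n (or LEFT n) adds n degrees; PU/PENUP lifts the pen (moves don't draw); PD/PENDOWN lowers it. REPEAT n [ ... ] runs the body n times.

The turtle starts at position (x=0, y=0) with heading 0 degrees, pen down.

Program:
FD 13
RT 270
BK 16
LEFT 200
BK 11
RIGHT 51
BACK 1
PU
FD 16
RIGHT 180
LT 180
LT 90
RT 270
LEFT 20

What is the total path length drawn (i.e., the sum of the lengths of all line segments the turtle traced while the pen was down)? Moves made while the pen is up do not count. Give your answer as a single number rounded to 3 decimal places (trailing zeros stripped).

Executing turtle program step by step:
Start: pos=(0,0), heading=0, pen down
FD 13: (0,0) -> (13,0) [heading=0, draw]
RT 270: heading 0 -> 90
BK 16: (13,0) -> (13,-16) [heading=90, draw]
LT 200: heading 90 -> 290
BK 11: (13,-16) -> (9.238,-5.663) [heading=290, draw]
RT 51: heading 290 -> 239
BK 1: (9.238,-5.663) -> (9.753,-4.806) [heading=239, draw]
PU: pen up
FD 16: (9.753,-4.806) -> (1.512,-18.521) [heading=239, move]
RT 180: heading 239 -> 59
LT 180: heading 59 -> 239
LT 90: heading 239 -> 329
RT 270: heading 329 -> 59
LT 20: heading 59 -> 79
Final: pos=(1.512,-18.521), heading=79, 4 segment(s) drawn

Segment lengths:
  seg 1: (0,0) -> (13,0), length = 13
  seg 2: (13,0) -> (13,-16), length = 16
  seg 3: (13,-16) -> (9.238,-5.663), length = 11
  seg 4: (9.238,-5.663) -> (9.753,-4.806), length = 1
Total = 41

Answer: 41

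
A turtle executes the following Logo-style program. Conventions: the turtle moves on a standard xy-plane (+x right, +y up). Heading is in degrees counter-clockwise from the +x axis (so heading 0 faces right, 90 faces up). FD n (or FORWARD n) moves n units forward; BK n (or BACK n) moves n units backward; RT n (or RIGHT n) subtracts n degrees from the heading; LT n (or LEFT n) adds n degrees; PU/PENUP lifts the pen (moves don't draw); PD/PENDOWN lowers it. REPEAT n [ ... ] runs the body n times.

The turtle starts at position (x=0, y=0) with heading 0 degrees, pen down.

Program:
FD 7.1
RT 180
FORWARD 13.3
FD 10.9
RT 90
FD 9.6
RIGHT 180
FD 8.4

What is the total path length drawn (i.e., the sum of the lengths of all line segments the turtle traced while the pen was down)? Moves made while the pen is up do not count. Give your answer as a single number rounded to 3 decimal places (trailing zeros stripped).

Executing turtle program step by step:
Start: pos=(0,0), heading=0, pen down
FD 7.1: (0,0) -> (7.1,0) [heading=0, draw]
RT 180: heading 0 -> 180
FD 13.3: (7.1,0) -> (-6.2,0) [heading=180, draw]
FD 10.9: (-6.2,0) -> (-17.1,0) [heading=180, draw]
RT 90: heading 180 -> 90
FD 9.6: (-17.1,0) -> (-17.1,9.6) [heading=90, draw]
RT 180: heading 90 -> 270
FD 8.4: (-17.1,9.6) -> (-17.1,1.2) [heading=270, draw]
Final: pos=(-17.1,1.2), heading=270, 5 segment(s) drawn

Segment lengths:
  seg 1: (0,0) -> (7.1,0), length = 7.1
  seg 2: (7.1,0) -> (-6.2,0), length = 13.3
  seg 3: (-6.2,0) -> (-17.1,0), length = 10.9
  seg 4: (-17.1,0) -> (-17.1,9.6), length = 9.6
  seg 5: (-17.1,9.6) -> (-17.1,1.2), length = 8.4
Total = 49.3

Answer: 49.3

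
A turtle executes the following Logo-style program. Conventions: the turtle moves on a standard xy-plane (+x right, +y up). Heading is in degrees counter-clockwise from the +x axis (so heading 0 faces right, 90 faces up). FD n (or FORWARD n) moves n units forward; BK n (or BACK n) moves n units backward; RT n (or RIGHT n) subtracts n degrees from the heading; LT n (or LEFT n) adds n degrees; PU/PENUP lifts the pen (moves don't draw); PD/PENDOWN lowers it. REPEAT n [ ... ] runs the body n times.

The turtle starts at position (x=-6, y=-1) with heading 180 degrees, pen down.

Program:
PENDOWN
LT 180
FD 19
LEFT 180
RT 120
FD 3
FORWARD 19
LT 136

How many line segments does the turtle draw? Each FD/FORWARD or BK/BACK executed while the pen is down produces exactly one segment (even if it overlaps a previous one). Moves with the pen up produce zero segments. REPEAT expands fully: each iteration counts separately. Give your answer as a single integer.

Answer: 3

Derivation:
Executing turtle program step by step:
Start: pos=(-6,-1), heading=180, pen down
PD: pen down
LT 180: heading 180 -> 0
FD 19: (-6,-1) -> (13,-1) [heading=0, draw]
LT 180: heading 0 -> 180
RT 120: heading 180 -> 60
FD 3: (13,-1) -> (14.5,1.598) [heading=60, draw]
FD 19: (14.5,1.598) -> (24,18.053) [heading=60, draw]
LT 136: heading 60 -> 196
Final: pos=(24,18.053), heading=196, 3 segment(s) drawn
Segments drawn: 3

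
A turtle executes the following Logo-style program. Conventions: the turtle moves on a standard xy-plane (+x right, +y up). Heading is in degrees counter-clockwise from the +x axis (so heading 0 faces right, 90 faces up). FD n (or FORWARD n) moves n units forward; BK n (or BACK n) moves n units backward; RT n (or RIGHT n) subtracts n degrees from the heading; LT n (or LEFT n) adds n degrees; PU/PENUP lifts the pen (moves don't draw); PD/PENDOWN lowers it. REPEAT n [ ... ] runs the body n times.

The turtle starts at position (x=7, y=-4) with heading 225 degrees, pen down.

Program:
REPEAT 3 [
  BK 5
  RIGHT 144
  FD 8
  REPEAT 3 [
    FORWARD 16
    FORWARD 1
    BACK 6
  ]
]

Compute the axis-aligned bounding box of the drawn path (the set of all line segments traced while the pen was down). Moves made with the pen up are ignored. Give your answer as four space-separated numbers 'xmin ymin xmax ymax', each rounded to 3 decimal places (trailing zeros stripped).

Answer: -9.366 -6.785 37.505 45.957

Derivation:
Executing turtle program step by step:
Start: pos=(7,-4), heading=225, pen down
REPEAT 3 [
  -- iteration 1/3 --
  BK 5: (7,-4) -> (10.536,-0.464) [heading=225, draw]
  RT 144: heading 225 -> 81
  FD 8: (10.536,-0.464) -> (11.787,7.437) [heading=81, draw]
  REPEAT 3 [
    -- iteration 1/3 --
    FD 16: (11.787,7.437) -> (14.29,23.24) [heading=81, draw]
    FD 1: (14.29,23.24) -> (14.446,24.228) [heading=81, draw]
    BK 6: (14.446,24.228) -> (13.508,18.302) [heading=81, draw]
    -- iteration 2/3 --
    FD 16: (13.508,18.302) -> (16.011,34.105) [heading=81, draw]
    FD 1: (16.011,34.105) -> (16.167,35.092) [heading=81, draw]
    BK 6: (16.167,35.092) -> (15.229,29.166) [heading=81, draw]
    -- iteration 3/3 --
    FD 16: (15.229,29.166) -> (17.732,44.969) [heading=81, draw]
    FD 1: (17.732,44.969) -> (17.888,45.957) [heading=81, draw]
    BK 6: (17.888,45.957) -> (16.949,40.031) [heading=81, draw]
  ]
  -- iteration 2/3 --
  BK 5: (16.949,40.031) -> (16.167,35.092) [heading=81, draw]
  RT 144: heading 81 -> 297
  FD 8: (16.167,35.092) -> (19.799,27.964) [heading=297, draw]
  REPEAT 3 [
    -- iteration 1/3 --
    FD 16: (19.799,27.964) -> (27.063,13.708) [heading=297, draw]
    FD 1: (27.063,13.708) -> (27.517,12.817) [heading=297, draw]
    BK 6: (27.517,12.817) -> (24.793,18.163) [heading=297, draw]
    -- iteration 2/3 --
    FD 16: (24.793,18.163) -> (32.057,3.907) [heading=297, draw]
    FD 1: (32.057,3.907) -> (32.511,3.016) [heading=297, draw]
    BK 6: (32.511,3.016) -> (29.787,8.362) [heading=297, draw]
    -- iteration 3/3 --
    FD 16: (29.787,8.362) -> (37.051,-5.894) [heading=297, draw]
    FD 1: (37.051,-5.894) -> (37.505,-6.785) [heading=297, draw]
    BK 6: (37.505,-6.785) -> (34.781,-1.439) [heading=297, draw]
  ]
  -- iteration 3/3 --
  BK 5: (34.781,-1.439) -> (32.511,3.016) [heading=297, draw]
  RT 144: heading 297 -> 153
  FD 8: (32.511,3.016) -> (25.383,6.648) [heading=153, draw]
  REPEAT 3 [
    -- iteration 1/3 --
    FD 16: (25.383,6.648) -> (11.127,13.912) [heading=153, draw]
    FD 1: (11.127,13.912) -> (10.236,14.366) [heading=153, draw]
    BK 6: (10.236,14.366) -> (15.582,11.642) [heading=153, draw]
    -- iteration 2/3 --
    FD 16: (15.582,11.642) -> (1.326,18.906) [heading=153, draw]
    FD 1: (1.326,18.906) -> (0.435,19.36) [heading=153, draw]
    BK 6: (0.435,19.36) -> (5.781,16.636) [heading=153, draw]
    -- iteration 3/3 --
    FD 16: (5.781,16.636) -> (-8.475,23.9) [heading=153, draw]
    FD 1: (-8.475,23.9) -> (-9.366,24.354) [heading=153, draw]
    BK 6: (-9.366,24.354) -> (-4.02,21.63) [heading=153, draw]
  ]
]
Final: pos=(-4.02,21.63), heading=153, 33 segment(s) drawn

Segment endpoints: x in {-9.366, -8.475, -4.02, 0.435, 1.326, 5.781, 7, 10.236, 10.536, 11.127, 11.787, 13.508, 14.29, 14.446, 15.229, 15.582, 16.011, 16.167, 16.167, 16.949, 17.732, 17.888, 19.799, 24.793, 25.383, 27.063, 27.517, 29.787, 32.057, 32.511, 34.781, 37.051, 37.505}, y in {-6.785, -5.894, -4, -1.439, -0.464, 3.016, 3.016, 3.907, 6.648, 7.437, 8.362, 11.642, 12.817, 13.708, 13.912, 14.366, 16.636, 18.163, 18.302, 18.906, 19.36, 21.63, 23.24, 23.9, 24.228, 24.354, 27.964, 29.166, 34.105, 35.092, 40.031, 44.969, 45.957}
xmin=-9.366, ymin=-6.785, xmax=37.505, ymax=45.957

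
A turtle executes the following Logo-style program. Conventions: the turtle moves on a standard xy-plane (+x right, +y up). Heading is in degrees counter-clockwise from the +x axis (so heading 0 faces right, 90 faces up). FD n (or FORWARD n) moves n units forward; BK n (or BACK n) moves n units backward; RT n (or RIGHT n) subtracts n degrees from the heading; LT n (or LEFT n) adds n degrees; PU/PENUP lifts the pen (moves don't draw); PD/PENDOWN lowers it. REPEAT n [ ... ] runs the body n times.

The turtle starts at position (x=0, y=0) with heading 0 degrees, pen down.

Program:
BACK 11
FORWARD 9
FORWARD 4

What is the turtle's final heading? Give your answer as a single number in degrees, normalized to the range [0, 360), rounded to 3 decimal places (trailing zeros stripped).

Answer: 0

Derivation:
Executing turtle program step by step:
Start: pos=(0,0), heading=0, pen down
BK 11: (0,0) -> (-11,0) [heading=0, draw]
FD 9: (-11,0) -> (-2,0) [heading=0, draw]
FD 4: (-2,0) -> (2,0) [heading=0, draw]
Final: pos=(2,0), heading=0, 3 segment(s) drawn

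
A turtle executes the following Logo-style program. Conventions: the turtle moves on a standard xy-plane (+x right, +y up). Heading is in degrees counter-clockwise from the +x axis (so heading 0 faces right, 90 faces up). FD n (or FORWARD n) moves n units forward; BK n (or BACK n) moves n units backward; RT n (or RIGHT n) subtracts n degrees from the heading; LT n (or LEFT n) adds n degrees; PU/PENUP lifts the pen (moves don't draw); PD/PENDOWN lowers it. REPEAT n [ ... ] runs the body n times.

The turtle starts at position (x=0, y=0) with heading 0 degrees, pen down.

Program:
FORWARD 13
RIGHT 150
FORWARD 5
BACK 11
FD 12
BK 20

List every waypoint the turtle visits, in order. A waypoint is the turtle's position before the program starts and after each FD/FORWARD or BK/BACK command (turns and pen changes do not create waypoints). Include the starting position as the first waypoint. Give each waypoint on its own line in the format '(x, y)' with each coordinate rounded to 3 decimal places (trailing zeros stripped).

Executing turtle program step by step:
Start: pos=(0,0), heading=0, pen down
FD 13: (0,0) -> (13,0) [heading=0, draw]
RT 150: heading 0 -> 210
FD 5: (13,0) -> (8.67,-2.5) [heading=210, draw]
BK 11: (8.67,-2.5) -> (18.196,3) [heading=210, draw]
FD 12: (18.196,3) -> (7.804,-3) [heading=210, draw]
BK 20: (7.804,-3) -> (25.124,7) [heading=210, draw]
Final: pos=(25.124,7), heading=210, 5 segment(s) drawn
Waypoints (6 total):
(0, 0)
(13, 0)
(8.67, -2.5)
(18.196, 3)
(7.804, -3)
(25.124, 7)

Answer: (0, 0)
(13, 0)
(8.67, -2.5)
(18.196, 3)
(7.804, -3)
(25.124, 7)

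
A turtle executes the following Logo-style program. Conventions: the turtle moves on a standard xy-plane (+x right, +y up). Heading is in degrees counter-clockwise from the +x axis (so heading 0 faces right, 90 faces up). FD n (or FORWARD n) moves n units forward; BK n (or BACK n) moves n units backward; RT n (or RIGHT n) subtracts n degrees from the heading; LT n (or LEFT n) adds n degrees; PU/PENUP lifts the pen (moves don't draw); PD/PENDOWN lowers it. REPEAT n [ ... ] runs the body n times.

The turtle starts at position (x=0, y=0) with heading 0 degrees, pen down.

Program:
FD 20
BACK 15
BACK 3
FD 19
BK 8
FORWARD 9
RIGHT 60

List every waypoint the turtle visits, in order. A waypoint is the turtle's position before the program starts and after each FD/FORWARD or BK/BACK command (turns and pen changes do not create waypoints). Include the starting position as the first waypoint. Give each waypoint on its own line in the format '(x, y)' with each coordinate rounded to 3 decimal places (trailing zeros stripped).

Executing turtle program step by step:
Start: pos=(0,0), heading=0, pen down
FD 20: (0,0) -> (20,0) [heading=0, draw]
BK 15: (20,0) -> (5,0) [heading=0, draw]
BK 3: (5,0) -> (2,0) [heading=0, draw]
FD 19: (2,0) -> (21,0) [heading=0, draw]
BK 8: (21,0) -> (13,0) [heading=0, draw]
FD 9: (13,0) -> (22,0) [heading=0, draw]
RT 60: heading 0 -> 300
Final: pos=(22,0), heading=300, 6 segment(s) drawn
Waypoints (7 total):
(0, 0)
(20, 0)
(5, 0)
(2, 0)
(21, 0)
(13, 0)
(22, 0)

Answer: (0, 0)
(20, 0)
(5, 0)
(2, 0)
(21, 0)
(13, 0)
(22, 0)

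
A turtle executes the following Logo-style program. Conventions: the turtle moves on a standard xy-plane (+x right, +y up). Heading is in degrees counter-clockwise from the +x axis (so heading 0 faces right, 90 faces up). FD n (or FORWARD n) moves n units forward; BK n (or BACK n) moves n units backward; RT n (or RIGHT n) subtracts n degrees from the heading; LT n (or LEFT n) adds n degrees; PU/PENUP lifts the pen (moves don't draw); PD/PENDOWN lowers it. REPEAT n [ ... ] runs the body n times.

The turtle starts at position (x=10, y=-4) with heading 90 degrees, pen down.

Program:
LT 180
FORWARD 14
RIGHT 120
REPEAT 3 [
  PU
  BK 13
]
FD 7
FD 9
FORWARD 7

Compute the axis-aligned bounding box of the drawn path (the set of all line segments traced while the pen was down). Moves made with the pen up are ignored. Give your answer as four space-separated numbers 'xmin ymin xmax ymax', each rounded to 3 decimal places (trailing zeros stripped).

Answer: 10 -18 10 -4

Derivation:
Executing turtle program step by step:
Start: pos=(10,-4), heading=90, pen down
LT 180: heading 90 -> 270
FD 14: (10,-4) -> (10,-18) [heading=270, draw]
RT 120: heading 270 -> 150
REPEAT 3 [
  -- iteration 1/3 --
  PU: pen up
  BK 13: (10,-18) -> (21.258,-24.5) [heading=150, move]
  -- iteration 2/3 --
  PU: pen up
  BK 13: (21.258,-24.5) -> (32.517,-31) [heading=150, move]
  -- iteration 3/3 --
  PU: pen up
  BK 13: (32.517,-31) -> (43.775,-37.5) [heading=150, move]
]
FD 7: (43.775,-37.5) -> (37.713,-34) [heading=150, move]
FD 9: (37.713,-34) -> (29.919,-29.5) [heading=150, move]
FD 7: (29.919,-29.5) -> (23.856,-26) [heading=150, move]
Final: pos=(23.856,-26), heading=150, 1 segment(s) drawn

Segment endpoints: x in {10, 10}, y in {-18, -4}
xmin=10, ymin=-18, xmax=10, ymax=-4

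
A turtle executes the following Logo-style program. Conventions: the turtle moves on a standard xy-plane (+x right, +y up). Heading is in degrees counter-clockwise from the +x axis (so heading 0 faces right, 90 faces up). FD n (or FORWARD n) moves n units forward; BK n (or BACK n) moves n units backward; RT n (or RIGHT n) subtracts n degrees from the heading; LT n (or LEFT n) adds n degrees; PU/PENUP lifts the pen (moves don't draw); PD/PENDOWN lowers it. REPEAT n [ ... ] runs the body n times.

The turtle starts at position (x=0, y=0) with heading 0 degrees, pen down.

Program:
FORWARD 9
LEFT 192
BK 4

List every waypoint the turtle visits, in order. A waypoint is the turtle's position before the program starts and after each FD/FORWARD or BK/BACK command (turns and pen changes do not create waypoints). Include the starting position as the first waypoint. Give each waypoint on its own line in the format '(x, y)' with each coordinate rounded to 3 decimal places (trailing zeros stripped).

Executing turtle program step by step:
Start: pos=(0,0), heading=0, pen down
FD 9: (0,0) -> (9,0) [heading=0, draw]
LT 192: heading 0 -> 192
BK 4: (9,0) -> (12.913,0.832) [heading=192, draw]
Final: pos=(12.913,0.832), heading=192, 2 segment(s) drawn
Waypoints (3 total):
(0, 0)
(9, 0)
(12.913, 0.832)

Answer: (0, 0)
(9, 0)
(12.913, 0.832)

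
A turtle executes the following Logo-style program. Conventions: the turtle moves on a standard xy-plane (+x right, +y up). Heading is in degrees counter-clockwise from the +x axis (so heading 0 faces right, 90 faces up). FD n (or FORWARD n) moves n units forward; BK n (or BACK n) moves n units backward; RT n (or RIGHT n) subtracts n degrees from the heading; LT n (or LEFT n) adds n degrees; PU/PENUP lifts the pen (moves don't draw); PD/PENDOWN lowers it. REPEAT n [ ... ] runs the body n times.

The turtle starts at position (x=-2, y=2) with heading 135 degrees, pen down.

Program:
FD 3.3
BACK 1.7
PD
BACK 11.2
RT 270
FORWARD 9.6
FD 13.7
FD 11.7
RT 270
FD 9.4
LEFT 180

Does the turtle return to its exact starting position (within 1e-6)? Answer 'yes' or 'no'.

Answer: no

Derivation:
Executing turtle program step by step:
Start: pos=(-2,2), heading=135, pen down
FD 3.3: (-2,2) -> (-4.333,4.333) [heading=135, draw]
BK 1.7: (-4.333,4.333) -> (-3.131,3.131) [heading=135, draw]
PD: pen down
BK 11.2: (-3.131,3.131) -> (4.788,-4.788) [heading=135, draw]
RT 270: heading 135 -> 225
FD 9.6: (4.788,-4.788) -> (-2,-11.576) [heading=225, draw]
FD 13.7: (-2,-11.576) -> (-11.687,-21.264) [heading=225, draw]
FD 11.7: (-11.687,-21.264) -> (-19.961,-29.537) [heading=225, draw]
RT 270: heading 225 -> 315
FD 9.4: (-19.961,-29.537) -> (-13.314,-36.184) [heading=315, draw]
LT 180: heading 315 -> 135
Final: pos=(-13.314,-36.184), heading=135, 7 segment(s) drawn

Start position: (-2, 2)
Final position: (-13.314, -36.184)
Distance = 39.825; >= 1e-6 -> NOT closed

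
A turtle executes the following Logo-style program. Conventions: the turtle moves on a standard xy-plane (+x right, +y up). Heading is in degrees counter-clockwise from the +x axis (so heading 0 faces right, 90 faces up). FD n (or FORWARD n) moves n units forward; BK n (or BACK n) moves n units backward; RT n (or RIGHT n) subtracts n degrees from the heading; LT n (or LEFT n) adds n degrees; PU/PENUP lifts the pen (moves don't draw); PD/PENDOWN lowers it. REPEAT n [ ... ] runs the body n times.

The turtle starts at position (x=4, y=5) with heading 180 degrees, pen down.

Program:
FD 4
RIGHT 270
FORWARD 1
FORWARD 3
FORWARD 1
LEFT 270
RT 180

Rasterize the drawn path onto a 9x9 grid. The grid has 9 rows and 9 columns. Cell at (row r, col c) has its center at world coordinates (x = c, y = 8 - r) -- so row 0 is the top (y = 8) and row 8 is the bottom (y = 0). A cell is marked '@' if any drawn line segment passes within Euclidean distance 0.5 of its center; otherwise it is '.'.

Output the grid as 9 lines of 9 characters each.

Answer: .........
.........
.........
@@@@@....
@........
@........
@........
@........
@........

Derivation:
Segment 0: (4,5) -> (0,5)
Segment 1: (0,5) -> (0,4)
Segment 2: (0,4) -> (0,1)
Segment 3: (0,1) -> (0,0)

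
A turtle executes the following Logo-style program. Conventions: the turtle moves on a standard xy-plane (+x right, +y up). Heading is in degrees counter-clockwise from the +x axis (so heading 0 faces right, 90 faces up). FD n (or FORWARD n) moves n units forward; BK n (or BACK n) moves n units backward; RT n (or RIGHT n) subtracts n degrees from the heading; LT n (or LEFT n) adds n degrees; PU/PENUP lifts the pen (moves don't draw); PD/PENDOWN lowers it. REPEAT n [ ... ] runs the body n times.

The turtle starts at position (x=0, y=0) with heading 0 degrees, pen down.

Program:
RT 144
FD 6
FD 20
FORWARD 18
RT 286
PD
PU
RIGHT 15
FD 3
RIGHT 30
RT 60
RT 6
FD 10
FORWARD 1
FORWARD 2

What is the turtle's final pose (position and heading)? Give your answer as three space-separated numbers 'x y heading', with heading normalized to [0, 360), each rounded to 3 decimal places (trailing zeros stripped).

Answer: -48.333 -28.624 179

Derivation:
Executing turtle program step by step:
Start: pos=(0,0), heading=0, pen down
RT 144: heading 0 -> 216
FD 6: (0,0) -> (-4.854,-3.527) [heading=216, draw]
FD 20: (-4.854,-3.527) -> (-21.034,-15.282) [heading=216, draw]
FD 18: (-21.034,-15.282) -> (-35.597,-25.863) [heading=216, draw]
RT 286: heading 216 -> 290
PD: pen down
PU: pen up
RT 15: heading 290 -> 275
FD 3: (-35.597,-25.863) -> (-35.335,-28.851) [heading=275, move]
RT 30: heading 275 -> 245
RT 60: heading 245 -> 185
RT 6: heading 185 -> 179
FD 10: (-35.335,-28.851) -> (-45.334,-28.677) [heading=179, move]
FD 1: (-45.334,-28.677) -> (-46.334,-28.659) [heading=179, move]
FD 2: (-46.334,-28.659) -> (-48.333,-28.624) [heading=179, move]
Final: pos=(-48.333,-28.624), heading=179, 3 segment(s) drawn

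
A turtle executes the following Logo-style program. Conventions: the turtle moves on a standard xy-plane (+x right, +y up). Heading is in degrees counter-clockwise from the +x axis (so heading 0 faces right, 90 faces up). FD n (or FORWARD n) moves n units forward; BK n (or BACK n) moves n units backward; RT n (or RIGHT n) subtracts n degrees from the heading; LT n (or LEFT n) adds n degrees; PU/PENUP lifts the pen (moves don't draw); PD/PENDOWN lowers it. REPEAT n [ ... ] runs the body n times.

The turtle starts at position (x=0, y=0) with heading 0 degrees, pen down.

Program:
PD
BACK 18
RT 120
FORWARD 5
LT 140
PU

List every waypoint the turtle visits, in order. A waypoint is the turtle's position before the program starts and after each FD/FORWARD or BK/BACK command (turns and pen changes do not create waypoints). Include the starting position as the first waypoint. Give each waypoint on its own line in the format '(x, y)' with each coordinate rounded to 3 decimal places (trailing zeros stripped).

Executing turtle program step by step:
Start: pos=(0,0), heading=0, pen down
PD: pen down
BK 18: (0,0) -> (-18,0) [heading=0, draw]
RT 120: heading 0 -> 240
FD 5: (-18,0) -> (-20.5,-4.33) [heading=240, draw]
LT 140: heading 240 -> 20
PU: pen up
Final: pos=(-20.5,-4.33), heading=20, 2 segment(s) drawn
Waypoints (3 total):
(0, 0)
(-18, 0)
(-20.5, -4.33)

Answer: (0, 0)
(-18, 0)
(-20.5, -4.33)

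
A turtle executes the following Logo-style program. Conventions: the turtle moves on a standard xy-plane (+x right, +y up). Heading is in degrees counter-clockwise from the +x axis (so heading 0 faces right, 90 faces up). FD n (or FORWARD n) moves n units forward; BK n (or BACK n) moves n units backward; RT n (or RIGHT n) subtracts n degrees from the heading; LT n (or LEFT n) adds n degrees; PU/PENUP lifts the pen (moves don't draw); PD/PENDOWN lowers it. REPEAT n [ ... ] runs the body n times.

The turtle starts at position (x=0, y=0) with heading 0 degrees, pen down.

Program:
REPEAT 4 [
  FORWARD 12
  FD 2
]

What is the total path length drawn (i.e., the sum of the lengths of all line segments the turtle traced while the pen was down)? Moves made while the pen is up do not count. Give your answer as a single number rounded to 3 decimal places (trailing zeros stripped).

Answer: 56

Derivation:
Executing turtle program step by step:
Start: pos=(0,0), heading=0, pen down
REPEAT 4 [
  -- iteration 1/4 --
  FD 12: (0,0) -> (12,0) [heading=0, draw]
  FD 2: (12,0) -> (14,0) [heading=0, draw]
  -- iteration 2/4 --
  FD 12: (14,0) -> (26,0) [heading=0, draw]
  FD 2: (26,0) -> (28,0) [heading=0, draw]
  -- iteration 3/4 --
  FD 12: (28,0) -> (40,0) [heading=0, draw]
  FD 2: (40,0) -> (42,0) [heading=0, draw]
  -- iteration 4/4 --
  FD 12: (42,0) -> (54,0) [heading=0, draw]
  FD 2: (54,0) -> (56,0) [heading=0, draw]
]
Final: pos=(56,0), heading=0, 8 segment(s) drawn

Segment lengths:
  seg 1: (0,0) -> (12,0), length = 12
  seg 2: (12,0) -> (14,0), length = 2
  seg 3: (14,0) -> (26,0), length = 12
  seg 4: (26,0) -> (28,0), length = 2
  seg 5: (28,0) -> (40,0), length = 12
  seg 6: (40,0) -> (42,0), length = 2
  seg 7: (42,0) -> (54,0), length = 12
  seg 8: (54,0) -> (56,0), length = 2
Total = 56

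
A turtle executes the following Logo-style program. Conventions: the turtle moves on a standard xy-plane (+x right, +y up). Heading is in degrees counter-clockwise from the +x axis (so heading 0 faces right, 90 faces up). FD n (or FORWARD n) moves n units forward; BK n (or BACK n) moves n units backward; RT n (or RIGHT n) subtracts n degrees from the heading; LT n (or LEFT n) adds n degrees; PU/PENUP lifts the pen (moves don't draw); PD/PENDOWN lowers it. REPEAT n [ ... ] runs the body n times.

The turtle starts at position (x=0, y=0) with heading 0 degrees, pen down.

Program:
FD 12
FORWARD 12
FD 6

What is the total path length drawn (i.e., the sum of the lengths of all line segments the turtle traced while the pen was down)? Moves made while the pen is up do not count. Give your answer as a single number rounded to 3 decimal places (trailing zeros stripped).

Answer: 30

Derivation:
Executing turtle program step by step:
Start: pos=(0,0), heading=0, pen down
FD 12: (0,0) -> (12,0) [heading=0, draw]
FD 12: (12,0) -> (24,0) [heading=0, draw]
FD 6: (24,0) -> (30,0) [heading=0, draw]
Final: pos=(30,0), heading=0, 3 segment(s) drawn

Segment lengths:
  seg 1: (0,0) -> (12,0), length = 12
  seg 2: (12,0) -> (24,0), length = 12
  seg 3: (24,0) -> (30,0), length = 6
Total = 30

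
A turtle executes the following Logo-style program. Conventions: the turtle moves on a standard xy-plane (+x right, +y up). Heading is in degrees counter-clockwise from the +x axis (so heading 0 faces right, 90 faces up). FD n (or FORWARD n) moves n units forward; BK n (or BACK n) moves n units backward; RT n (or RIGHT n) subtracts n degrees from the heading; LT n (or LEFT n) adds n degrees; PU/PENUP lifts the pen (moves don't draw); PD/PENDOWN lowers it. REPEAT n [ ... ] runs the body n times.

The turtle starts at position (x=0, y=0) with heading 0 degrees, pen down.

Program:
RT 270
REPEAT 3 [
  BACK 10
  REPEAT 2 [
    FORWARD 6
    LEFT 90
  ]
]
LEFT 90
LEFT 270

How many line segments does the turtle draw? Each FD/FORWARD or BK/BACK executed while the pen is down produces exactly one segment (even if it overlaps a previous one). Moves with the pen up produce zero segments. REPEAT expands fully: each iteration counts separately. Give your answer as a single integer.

Executing turtle program step by step:
Start: pos=(0,0), heading=0, pen down
RT 270: heading 0 -> 90
REPEAT 3 [
  -- iteration 1/3 --
  BK 10: (0,0) -> (0,-10) [heading=90, draw]
  REPEAT 2 [
    -- iteration 1/2 --
    FD 6: (0,-10) -> (0,-4) [heading=90, draw]
    LT 90: heading 90 -> 180
    -- iteration 2/2 --
    FD 6: (0,-4) -> (-6,-4) [heading=180, draw]
    LT 90: heading 180 -> 270
  ]
  -- iteration 2/3 --
  BK 10: (-6,-4) -> (-6,6) [heading=270, draw]
  REPEAT 2 [
    -- iteration 1/2 --
    FD 6: (-6,6) -> (-6,0) [heading=270, draw]
    LT 90: heading 270 -> 0
    -- iteration 2/2 --
    FD 6: (-6,0) -> (0,0) [heading=0, draw]
    LT 90: heading 0 -> 90
  ]
  -- iteration 3/3 --
  BK 10: (0,0) -> (0,-10) [heading=90, draw]
  REPEAT 2 [
    -- iteration 1/2 --
    FD 6: (0,-10) -> (0,-4) [heading=90, draw]
    LT 90: heading 90 -> 180
    -- iteration 2/2 --
    FD 6: (0,-4) -> (-6,-4) [heading=180, draw]
    LT 90: heading 180 -> 270
  ]
]
LT 90: heading 270 -> 0
LT 270: heading 0 -> 270
Final: pos=(-6,-4), heading=270, 9 segment(s) drawn
Segments drawn: 9

Answer: 9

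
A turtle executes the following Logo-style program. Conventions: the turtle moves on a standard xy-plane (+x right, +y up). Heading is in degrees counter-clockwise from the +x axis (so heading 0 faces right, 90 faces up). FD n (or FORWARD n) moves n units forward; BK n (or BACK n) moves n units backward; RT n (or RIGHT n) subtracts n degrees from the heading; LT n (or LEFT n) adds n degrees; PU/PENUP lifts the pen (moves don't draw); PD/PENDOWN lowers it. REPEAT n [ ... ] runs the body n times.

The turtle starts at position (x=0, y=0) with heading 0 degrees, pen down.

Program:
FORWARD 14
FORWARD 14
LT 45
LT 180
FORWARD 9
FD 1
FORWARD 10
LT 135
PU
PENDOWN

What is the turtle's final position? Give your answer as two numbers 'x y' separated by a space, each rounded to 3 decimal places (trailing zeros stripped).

Executing turtle program step by step:
Start: pos=(0,0), heading=0, pen down
FD 14: (0,0) -> (14,0) [heading=0, draw]
FD 14: (14,0) -> (28,0) [heading=0, draw]
LT 45: heading 0 -> 45
LT 180: heading 45 -> 225
FD 9: (28,0) -> (21.636,-6.364) [heading=225, draw]
FD 1: (21.636,-6.364) -> (20.929,-7.071) [heading=225, draw]
FD 10: (20.929,-7.071) -> (13.858,-14.142) [heading=225, draw]
LT 135: heading 225 -> 0
PU: pen up
PD: pen down
Final: pos=(13.858,-14.142), heading=0, 5 segment(s) drawn

Answer: 13.858 -14.142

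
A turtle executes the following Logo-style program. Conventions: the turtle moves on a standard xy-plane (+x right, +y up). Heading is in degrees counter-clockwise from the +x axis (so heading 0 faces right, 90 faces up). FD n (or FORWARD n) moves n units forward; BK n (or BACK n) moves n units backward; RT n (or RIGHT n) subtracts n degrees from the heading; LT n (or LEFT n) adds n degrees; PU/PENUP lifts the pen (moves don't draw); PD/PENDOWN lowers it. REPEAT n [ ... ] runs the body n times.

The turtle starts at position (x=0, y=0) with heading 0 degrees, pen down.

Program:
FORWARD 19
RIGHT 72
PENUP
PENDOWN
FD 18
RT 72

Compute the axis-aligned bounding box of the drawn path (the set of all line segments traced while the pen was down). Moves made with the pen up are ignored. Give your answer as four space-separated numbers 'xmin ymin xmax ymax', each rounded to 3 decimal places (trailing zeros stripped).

Executing turtle program step by step:
Start: pos=(0,0), heading=0, pen down
FD 19: (0,0) -> (19,0) [heading=0, draw]
RT 72: heading 0 -> 288
PU: pen up
PD: pen down
FD 18: (19,0) -> (24.562,-17.119) [heading=288, draw]
RT 72: heading 288 -> 216
Final: pos=(24.562,-17.119), heading=216, 2 segment(s) drawn

Segment endpoints: x in {0, 19, 24.562}, y in {-17.119, 0}
xmin=0, ymin=-17.119, xmax=24.562, ymax=0

Answer: 0 -17.119 24.562 0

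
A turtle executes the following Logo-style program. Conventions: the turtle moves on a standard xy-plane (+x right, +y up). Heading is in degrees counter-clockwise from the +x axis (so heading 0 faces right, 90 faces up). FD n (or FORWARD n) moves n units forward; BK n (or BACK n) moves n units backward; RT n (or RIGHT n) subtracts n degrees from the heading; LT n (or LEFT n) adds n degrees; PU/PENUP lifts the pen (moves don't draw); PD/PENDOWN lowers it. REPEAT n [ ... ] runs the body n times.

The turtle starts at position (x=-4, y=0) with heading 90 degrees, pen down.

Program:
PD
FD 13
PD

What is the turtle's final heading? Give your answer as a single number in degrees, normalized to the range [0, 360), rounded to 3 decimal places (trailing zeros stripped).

Answer: 90

Derivation:
Executing turtle program step by step:
Start: pos=(-4,0), heading=90, pen down
PD: pen down
FD 13: (-4,0) -> (-4,13) [heading=90, draw]
PD: pen down
Final: pos=(-4,13), heading=90, 1 segment(s) drawn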